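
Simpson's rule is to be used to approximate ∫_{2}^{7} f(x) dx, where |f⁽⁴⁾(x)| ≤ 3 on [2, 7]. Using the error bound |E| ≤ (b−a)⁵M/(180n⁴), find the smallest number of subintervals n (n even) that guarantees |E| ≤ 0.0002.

24

Need 9375/(180n⁴) ≤ 0.0002.
n⁴ ≥ 9375/(180·0.0002) = 260417 ⇒ n ≥ 22.5901, so the smallest even n is 24. (n must be even for Simpson's rule.)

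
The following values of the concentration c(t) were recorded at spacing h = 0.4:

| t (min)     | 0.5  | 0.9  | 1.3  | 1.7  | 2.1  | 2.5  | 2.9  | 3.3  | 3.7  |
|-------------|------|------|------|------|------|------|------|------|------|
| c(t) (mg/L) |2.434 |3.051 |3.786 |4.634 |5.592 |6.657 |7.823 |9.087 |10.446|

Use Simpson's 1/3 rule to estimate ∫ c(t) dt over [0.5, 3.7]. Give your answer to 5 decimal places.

18.79973

h = 0.4, n = 8.
(h/3)·[y₀ + 4y₁ + 2y₂ + 4y₃ + 2y₄ + 4y₅ + 2y₆ + 4y₇ + y₈] = 0.133333·(140.998) = 18.79973.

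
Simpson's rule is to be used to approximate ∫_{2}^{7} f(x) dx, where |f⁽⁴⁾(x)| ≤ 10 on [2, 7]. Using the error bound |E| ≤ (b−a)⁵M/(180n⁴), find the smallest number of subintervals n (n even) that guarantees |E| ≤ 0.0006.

Need 31250/(180n⁴) ≤ 0.0006.
n⁴ ≥ 31250/(180·0.0006) = 289352 ⇒ n ≥ 23.1930, so the smallest even n is 24. (n must be even for Simpson's rule.)

24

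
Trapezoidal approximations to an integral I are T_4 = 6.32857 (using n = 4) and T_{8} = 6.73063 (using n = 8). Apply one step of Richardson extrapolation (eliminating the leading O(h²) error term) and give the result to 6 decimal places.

R = (4·T_{8} − T_4) / 3 = (4·6.73063 − 6.32857)/3 = (20.59395)/3 = 6.864650.

6.864650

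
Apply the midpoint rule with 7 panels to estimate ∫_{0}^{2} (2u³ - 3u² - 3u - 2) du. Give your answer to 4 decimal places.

-10.0408

h = (2 − 0)/7 = 0.285714.
Midpoints m₁,…,m₇ = 0.142857, 0.428571, 0.714286, 1, 1.285714, 1.571429, 1.857143.
f(m₁)=-2.483965, f(m₂)=-3.679300, f(m₃)=-4.944606, f(m₄)=-6, f(m₅)=-6.565598, f(m₆)=-6.361516, f(m₇)=-5.107872.
h·[f(m₁) + f(m₂) + f(m₃) + f(m₄) + f(m₅) + f(m₆) + f(m₇)] = 0.285714·(-35.142857) = -10.0408.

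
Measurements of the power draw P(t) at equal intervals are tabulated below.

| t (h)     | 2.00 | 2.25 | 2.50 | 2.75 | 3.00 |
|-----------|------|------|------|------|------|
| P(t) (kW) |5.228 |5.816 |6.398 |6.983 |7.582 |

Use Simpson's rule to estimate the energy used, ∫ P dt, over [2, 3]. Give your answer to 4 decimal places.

6.4002

h = 0.25, n = 4.
(h/3)·[y₀ + 4y₁ + 2y₂ + 4y₃ + y₄] = 0.083333·(76.802) = 6.4002.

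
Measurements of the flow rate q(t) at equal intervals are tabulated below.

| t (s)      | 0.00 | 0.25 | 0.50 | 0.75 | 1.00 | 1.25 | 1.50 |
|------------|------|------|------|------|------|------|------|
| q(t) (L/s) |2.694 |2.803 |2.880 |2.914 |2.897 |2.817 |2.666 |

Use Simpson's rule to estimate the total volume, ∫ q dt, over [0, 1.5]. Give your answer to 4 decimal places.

h = 0.25, n = 6.
(h/3)·[y₀ + 4y₁ + 2y₂ + 4y₃ + 2y₄ + 4y₅ + y₆] = 0.083333·(51.050) = 4.2542.

4.2542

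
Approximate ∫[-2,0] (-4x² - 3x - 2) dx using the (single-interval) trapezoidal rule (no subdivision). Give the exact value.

T = (b−a)/2 · [f(-2) + f(0)] = 1·[(-12) + (-2)] = -14.

-14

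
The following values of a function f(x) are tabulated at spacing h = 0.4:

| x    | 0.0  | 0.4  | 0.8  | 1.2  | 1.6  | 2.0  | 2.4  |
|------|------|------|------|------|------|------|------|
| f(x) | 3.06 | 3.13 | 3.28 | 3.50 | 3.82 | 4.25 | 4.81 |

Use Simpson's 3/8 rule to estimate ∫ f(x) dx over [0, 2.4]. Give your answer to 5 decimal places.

8.74650

h = 0.4, n = 6.
(3h/8)·[y₀ + 3y₁ + 3y₂ + 2y₃ + 3y₄ + 3y₅ + y₆] = 0.15·(58.31) = 8.74650.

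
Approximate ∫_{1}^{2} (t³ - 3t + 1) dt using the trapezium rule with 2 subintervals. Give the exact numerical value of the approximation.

0.4375

h = (2 − 1)/2 = 0.5.
Nodes t₀,…,t₂ = 1, 1.5, 2.
f(t) = t³ - 3t + 1: f₀=-1, f₁=-0.125, f₂=3.
(h/2)·[f₀ + 2f₁ + f₂] = 0.25·(1.75) = 0.4375.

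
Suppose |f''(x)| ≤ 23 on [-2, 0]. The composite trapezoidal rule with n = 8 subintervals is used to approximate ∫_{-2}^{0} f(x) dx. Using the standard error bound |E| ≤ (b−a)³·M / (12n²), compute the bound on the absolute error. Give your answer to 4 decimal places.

|E| ≤ (2)³·23 / (12·8²) = 184/768 = 0.2396.

0.2396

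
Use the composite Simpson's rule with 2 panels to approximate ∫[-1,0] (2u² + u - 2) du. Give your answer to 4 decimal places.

h = (0 − (-1))/2 = 0.5.
Nodes u₀,…,u₂ = -1, -0.5, 0.
f(u) = 2u² + u - 2: f₀=-1, f₁=-2, f₂=-2.
(h/3)·[f₀ + 4f₁ + f₂] = 0.166667·(-11) = -1.8333.

-1.8333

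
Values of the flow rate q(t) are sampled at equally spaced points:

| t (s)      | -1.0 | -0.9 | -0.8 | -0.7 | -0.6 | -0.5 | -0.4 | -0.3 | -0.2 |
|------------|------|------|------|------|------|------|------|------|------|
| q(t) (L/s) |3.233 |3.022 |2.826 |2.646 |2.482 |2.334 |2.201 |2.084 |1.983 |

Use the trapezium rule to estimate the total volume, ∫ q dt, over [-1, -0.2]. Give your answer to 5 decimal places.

h = 0.1, n = 8.
(h/2)·[y₀ + 2y₁ + 2y₂ + 2y₃ + 2y₄ + 2y₅ + 2y₆ + 2y₇ + y₈] = 0.05·(40.406) = 2.02030.

2.02030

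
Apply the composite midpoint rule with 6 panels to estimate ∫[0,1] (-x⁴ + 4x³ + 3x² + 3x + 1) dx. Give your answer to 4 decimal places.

h = (1 − 0)/6 = 0.166667.
Midpoints m₁,…,m₆ = 0.083333, 0.25, 0.416667, 0.583333, 0.75, 0.916667.
f(m₁)=1.273100, f(m₂)=1.99609375, f(m₃)=3.030044, f(m₄)=4.449026, f(m₅)=6.30859375, f(m₆)=8.645785.
h·[f(m₁) + f(m₂) + f(m₃) + f(m₄) + f(m₅) + f(m₆)] = 0.166667·(25.702643) = 4.2838.

4.2838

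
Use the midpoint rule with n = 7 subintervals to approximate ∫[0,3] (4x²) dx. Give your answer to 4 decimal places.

h = (3 − 0)/7 = 0.428571.
Midpoints m₁,…,m₇ = 0.214286, 0.642857, 1.071429, 1.5, 1.928571, 2.357143, 2.785714.
f(m₁)=0.183673, f(m₂)=1.653061, f(m₃)=4.591837, f(m₄)=9, f(m₅)=14.877551, f(m₆)=22.224490, f(m₇)=31.040816.
h·[f(m₁) + f(m₂) + f(m₃) + f(m₄) + f(m₅) + f(m₆) + f(m₇)] = 0.428571·(83.571429) = 35.8163.

35.8163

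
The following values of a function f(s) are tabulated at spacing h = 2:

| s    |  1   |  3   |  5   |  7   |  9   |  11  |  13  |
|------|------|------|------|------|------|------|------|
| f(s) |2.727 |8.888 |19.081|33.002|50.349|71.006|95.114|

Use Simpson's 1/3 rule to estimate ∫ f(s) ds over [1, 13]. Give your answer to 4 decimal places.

h = 2, n = 6.
(h/3)·[y₀ + 4y₁ + 2y₂ + 4y₃ + 2y₄ + 4y₅ + y₆] = 0.666667·(688.285) = 458.8567.

458.8567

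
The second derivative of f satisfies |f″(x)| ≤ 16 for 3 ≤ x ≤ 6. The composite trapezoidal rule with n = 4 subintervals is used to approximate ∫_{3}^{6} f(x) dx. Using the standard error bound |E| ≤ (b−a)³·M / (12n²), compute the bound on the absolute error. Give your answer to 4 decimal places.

|E| ≤ (3)³·16 / (12·4²) = 432/192 = 2.2500.

2.2500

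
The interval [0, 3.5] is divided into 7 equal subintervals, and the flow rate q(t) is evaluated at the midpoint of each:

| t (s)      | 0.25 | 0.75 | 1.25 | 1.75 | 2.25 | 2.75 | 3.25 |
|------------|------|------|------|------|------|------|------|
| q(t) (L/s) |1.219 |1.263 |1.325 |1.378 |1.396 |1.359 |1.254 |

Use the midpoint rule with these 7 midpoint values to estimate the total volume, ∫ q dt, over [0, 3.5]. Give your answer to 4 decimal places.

h = 0.5, n = 7.
h·[y(m₁) + y(m₂) + y(m₃) + y(m₄) + y(m₅) + y(m₆) + y(m₇)] = 0.5·(9.194) = 4.5970.

4.5970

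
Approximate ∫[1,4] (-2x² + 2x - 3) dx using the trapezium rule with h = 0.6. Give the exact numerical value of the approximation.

h = (4 − 1)/5 = 0.6.
Nodes x₀,…,x₅ = 1, 1.6, 2.2, 2.8, 3.4, 4.
f(x) = -2x² + 2x - 3: f₀=-3, f₁=-4.92, f₂=-8.28, f₃=-13.08, f₄=-19.32, f₅=-27.
(h/2)·[f₀ + 2f₁ + 2f₂ + 2f₃ + 2f₄ + f₅] = 0.3·(-121.2) = -36.36.

-36.36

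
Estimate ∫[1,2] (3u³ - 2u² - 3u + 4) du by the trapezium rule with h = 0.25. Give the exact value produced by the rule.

h = (2 − 1)/4 = 0.25.
Nodes u₀,…,u₄ = 1, 1.25, 1.5, 1.75, 2.
f(u) = 3u³ - 2u² - 3u + 4: f₀=2, f₁=2.984375, f₂=5.125, f₃=8.703125, f₄=14.
(h/2)·[f₀ + 2f₁ + 2f₂ + 2f₃ + f₄] = 0.125·(49.625) = 6.203125.

6.203125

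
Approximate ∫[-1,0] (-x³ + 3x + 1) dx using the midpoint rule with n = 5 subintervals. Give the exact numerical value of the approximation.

-0.255

h = (0 − (-1))/5 = 0.2.
Midpoints m₁,…,m₅ = -0.9, -0.7, -0.5, -0.3, -0.1.
f(m₁)=-0.971, f(m₂)=-0.757, f(m₃)=-0.375, f(m₄)=0.127, f(m₅)=0.701.
h·[f(m₁) + f(m₂) + f(m₃) + f(m₄) + f(m₅)] = 0.2·(-1.275) = -0.255.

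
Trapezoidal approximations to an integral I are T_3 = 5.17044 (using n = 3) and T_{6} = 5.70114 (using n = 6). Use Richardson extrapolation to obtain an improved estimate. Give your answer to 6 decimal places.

R = (4·T_{6} − T_3) / 3 = (4·5.70114 − 5.17044)/3 = (17.63412)/3 = 5.878040.

5.878040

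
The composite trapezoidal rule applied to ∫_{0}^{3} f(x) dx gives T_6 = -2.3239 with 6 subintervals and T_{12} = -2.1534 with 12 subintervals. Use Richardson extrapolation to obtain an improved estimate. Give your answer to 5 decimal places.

-2.09657

R = (4·T_{12} − T_6) / 3 = (4·(-2.1534) − (-2.3239))/3 = (-6.2897)/3 = -2.09657.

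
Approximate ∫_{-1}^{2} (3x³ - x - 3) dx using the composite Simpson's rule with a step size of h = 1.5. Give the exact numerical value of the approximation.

h = (2 − (-1))/2 = 1.5.
Nodes x₀,…,x₂ = -1, 0.5, 2.
f(x) = 3x³ - x - 3: f₀=-5, f₁=-3.125, f₂=19.
(h/3)·[f₀ + 4f₁ + f₂] = 0.5·(1.5) = 0.75.

0.75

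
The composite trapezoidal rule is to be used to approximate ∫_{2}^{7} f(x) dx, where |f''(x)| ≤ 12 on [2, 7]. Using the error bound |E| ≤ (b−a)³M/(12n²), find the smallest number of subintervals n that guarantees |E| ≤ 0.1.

36

Need 1500/(12n²) ≤ 0.1.
n² ≥ 1500/(12·0.1) = 1250 ⇒ n ≥ 35.3553, so the smallest n is 36.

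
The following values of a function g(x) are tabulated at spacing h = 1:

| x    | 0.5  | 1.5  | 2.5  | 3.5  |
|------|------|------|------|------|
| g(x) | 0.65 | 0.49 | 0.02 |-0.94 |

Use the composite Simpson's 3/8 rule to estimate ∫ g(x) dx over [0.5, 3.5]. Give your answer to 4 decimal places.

0.4650

h = 1, n = 3.
(3h/8)·[y₀ + 3y₁ + 3y₂ + y₃] = 0.375·(1.24) = 0.4650.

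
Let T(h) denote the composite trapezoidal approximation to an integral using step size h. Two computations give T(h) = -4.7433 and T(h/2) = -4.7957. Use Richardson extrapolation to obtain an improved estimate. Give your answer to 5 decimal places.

R = (4·T(h/2) − T(h)) / 3 = (4·(-4.7957) − (-4.7433))/3 = (-14.4395)/3 = -4.81317.

-4.81317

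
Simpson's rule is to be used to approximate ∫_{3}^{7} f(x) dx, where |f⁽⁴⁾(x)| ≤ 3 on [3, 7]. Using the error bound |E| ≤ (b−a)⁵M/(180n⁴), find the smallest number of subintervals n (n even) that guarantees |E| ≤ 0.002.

10

Need 3072/(180n⁴) ≤ 0.002.
n⁴ ≥ 3072/(180·0.002) = 8533.33 ⇒ n ≥ 9.6112, so the smallest even n is 10. (n must be even for Simpson's rule.)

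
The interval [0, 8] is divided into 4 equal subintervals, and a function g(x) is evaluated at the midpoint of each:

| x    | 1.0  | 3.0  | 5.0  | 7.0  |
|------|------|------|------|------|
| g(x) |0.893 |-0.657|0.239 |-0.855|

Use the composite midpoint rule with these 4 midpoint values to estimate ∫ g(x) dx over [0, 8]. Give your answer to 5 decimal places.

-0.76000

h = 2, n = 4.
h·[y(m₁) + y(m₂) + y(m₃) + y(m₄)] = 2·(-0.380) = -0.76000.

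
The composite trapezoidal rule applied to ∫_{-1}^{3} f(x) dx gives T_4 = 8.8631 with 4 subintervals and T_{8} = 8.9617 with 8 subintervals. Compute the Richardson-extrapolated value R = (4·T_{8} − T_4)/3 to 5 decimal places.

R = (4·T_{8} − T_4) / 3 = (4·8.9617 − 8.8631)/3 = (26.9837)/3 = 8.99457.

8.99457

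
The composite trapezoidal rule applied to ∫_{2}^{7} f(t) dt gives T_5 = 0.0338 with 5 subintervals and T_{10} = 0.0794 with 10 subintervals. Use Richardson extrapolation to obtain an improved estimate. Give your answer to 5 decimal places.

0.09460

R = (4·T_{10} − T_5) / 3 = (4·0.0794 − 0.0338)/3 = (0.2838)/3 = 0.09460.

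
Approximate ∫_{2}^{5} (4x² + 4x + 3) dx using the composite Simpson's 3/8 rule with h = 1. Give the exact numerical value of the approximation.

207

h = (5 − 2)/3 = 1.
Nodes x₀,…,x₃ = 2, 3, 4, 5.
f(x) = 4x² + 4x + 3: f₀=27, f₁=51, f₂=83, f₃=123.
(3h/8)·[f₀ + 3f₁ + 3f₂ + f₃] = 0.375·(552) = 207.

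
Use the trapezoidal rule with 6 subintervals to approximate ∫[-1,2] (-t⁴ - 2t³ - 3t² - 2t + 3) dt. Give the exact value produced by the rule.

-18.59375

h = (2 − (-1))/6 = 0.5.
Nodes t₀,…,t₆ = -1, -0.5, 0, 0.5, 1, 1.5, 2.
f(t) = -t⁴ - 2t³ - 3t² - 2t + 3: f₀=3, f₁=3.4375, f₂=3, f₃=0.9375, f₄=-5, f₅=-18.5625, f₆=-45.
(h/2)·[f₀ + 2f₁ + 2f₂ + 2f₃ + 2f₄ + 2f₅ + f₆] = 0.25·(-74.375) = -18.59375.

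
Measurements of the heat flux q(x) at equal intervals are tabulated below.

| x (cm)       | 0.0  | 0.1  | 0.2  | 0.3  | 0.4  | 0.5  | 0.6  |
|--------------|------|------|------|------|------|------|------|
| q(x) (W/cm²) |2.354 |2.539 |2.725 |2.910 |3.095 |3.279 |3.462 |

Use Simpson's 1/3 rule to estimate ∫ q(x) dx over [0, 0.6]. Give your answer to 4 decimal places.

1.7456

h = 0.1, n = 6.
(h/3)·[y₀ + 4y₁ + 2y₂ + 4y₃ + 2y₄ + 4y₅ + y₆] = 0.033333·(52.368) = 1.7456.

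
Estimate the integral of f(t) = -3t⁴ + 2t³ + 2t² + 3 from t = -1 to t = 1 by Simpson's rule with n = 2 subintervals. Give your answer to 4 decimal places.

5.3333

h = (1 − (-1))/2 = 1.
Nodes t₀,…,t₂ = -1, 0, 1.
f(t) = -3t⁴ + 2t³ + 2t² + 3: f₀=0, f₁=3, f₂=4.
(h/3)·[f₀ + 4f₁ + f₂] = 0.333333·(16) = 5.3333.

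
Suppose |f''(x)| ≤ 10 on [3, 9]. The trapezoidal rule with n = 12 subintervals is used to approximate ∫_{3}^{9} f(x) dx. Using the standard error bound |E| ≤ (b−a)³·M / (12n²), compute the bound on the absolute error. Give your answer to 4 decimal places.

1.2500

|E| ≤ (6)³·10 / (12·12²) = 2160/1728 = 1.2500.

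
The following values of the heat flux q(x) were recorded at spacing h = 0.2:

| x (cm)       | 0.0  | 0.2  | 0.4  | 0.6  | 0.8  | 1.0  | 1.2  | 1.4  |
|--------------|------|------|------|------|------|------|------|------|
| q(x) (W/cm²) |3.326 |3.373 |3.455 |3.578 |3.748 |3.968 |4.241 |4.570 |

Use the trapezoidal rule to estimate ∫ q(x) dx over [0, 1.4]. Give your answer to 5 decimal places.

h = 0.2, n = 7.
(h/2)·[y₀ + 2y₁ + 2y₂ + 2y₃ + 2y₄ + 2y₅ + 2y₆ + y₇] = 0.1·(52.622) = 5.26220.

5.26220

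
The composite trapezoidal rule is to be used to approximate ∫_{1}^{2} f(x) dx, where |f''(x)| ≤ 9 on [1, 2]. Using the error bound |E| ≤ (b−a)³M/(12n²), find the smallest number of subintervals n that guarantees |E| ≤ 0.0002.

62

Need 9/(12n²) ≤ 0.0002.
n² ≥ 9/(12·0.0002) = 3750 ⇒ n ≥ 61.2372, so the smallest n is 62.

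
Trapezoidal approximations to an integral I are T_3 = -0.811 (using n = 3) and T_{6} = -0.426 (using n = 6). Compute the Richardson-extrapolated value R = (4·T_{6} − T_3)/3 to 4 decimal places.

R = (4·T_{6} − T_3) / 3 = (4·(-0.426) − (-0.811))/3 = (-0.893)/3 = -0.2977.

-0.2977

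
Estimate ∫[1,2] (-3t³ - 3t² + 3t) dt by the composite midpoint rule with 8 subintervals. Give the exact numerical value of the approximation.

-13.728515625

h = (2 − 1)/8 = 0.125.
Midpoints m₁,…,m₈ = 1.0625, 1.1875, 1.3125, 1.4375, 1.5625, 1.6875, 1.8125, 1.9375.
f(m₁)=-3.797607421875, f(m₂)=-5.691650390625, f(m₃)=-8.013427734375, f(m₄)=-10.798095703125, f(m₅)=-14.080810546875, f(m₆)=-17.896728515625, f(m₇)=-22.281005859375, f(m₈)=-27.268798828125.
h·[f(m₁) + f(m₂) + f(m₃) + f(m₄) + f(m₅) + f(m₆) + f(m₇) + f(m₈)] = 0.125·(-109.828125) = -13.728515625.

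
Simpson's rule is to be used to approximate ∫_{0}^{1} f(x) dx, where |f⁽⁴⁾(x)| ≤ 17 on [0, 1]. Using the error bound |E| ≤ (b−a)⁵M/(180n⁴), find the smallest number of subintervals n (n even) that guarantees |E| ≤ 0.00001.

10

Need 17/(180n⁴) ≤ 0.00001.
n⁴ ≥ 17/(180·0.00001) = 9444.44 ⇒ n ≥ 9.8581, so the smallest even n is 10. (n must be even for Simpson's rule.)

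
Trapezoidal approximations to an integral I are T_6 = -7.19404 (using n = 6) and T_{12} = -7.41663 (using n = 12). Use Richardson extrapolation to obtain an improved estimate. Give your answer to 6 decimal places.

-7.490827

R = (4·T_{12} − T_6) / 3 = (4·(-7.41663) − (-7.19404))/3 = (-22.47248)/3 = -7.490827.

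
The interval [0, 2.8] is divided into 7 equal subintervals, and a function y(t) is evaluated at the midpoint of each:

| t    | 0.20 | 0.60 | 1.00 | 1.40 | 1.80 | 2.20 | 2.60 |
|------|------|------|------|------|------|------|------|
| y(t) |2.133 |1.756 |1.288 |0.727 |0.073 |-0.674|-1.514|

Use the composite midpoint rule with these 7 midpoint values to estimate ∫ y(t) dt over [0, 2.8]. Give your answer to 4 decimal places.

h = 0.4, n = 7.
h·[y(m₁) + y(m₂) + y(m₃) + y(m₄) + y(m₅) + y(m₆) + y(m₇)] = 0.4·(3.789) = 1.5156.

1.5156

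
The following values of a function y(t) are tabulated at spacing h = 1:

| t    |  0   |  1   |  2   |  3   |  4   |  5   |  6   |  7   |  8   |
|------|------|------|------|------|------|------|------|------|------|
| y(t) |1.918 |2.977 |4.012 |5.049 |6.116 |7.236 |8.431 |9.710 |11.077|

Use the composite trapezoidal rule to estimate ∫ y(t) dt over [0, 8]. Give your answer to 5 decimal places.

h = 1, n = 8.
(h/2)·[y₀ + 2y₁ + 2y₂ + 2y₃ + 2y₄ + 2y₅ + 2y₆ + 2y₇ + y₈] = 0.5·(100.057) = 50.02850.

50.02850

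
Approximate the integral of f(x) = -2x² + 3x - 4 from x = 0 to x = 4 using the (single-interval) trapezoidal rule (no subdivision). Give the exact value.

-56

T = (b−a)/2 · [f(0) + f(4)] = 2·[(-4) + (-24)] = -56.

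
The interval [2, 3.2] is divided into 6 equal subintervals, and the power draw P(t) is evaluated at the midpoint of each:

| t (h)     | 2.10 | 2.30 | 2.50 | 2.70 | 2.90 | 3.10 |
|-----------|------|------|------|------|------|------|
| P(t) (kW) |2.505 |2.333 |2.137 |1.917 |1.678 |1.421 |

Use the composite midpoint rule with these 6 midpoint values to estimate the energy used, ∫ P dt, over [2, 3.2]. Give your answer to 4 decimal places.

h = 0.2, n = 6.
h·[y(m₁) + y(m₂) + y(m₃) + y(m₄) + y(m₅) + y(m₆)] = 0.2·(11.991) = 2.3982.

2.3982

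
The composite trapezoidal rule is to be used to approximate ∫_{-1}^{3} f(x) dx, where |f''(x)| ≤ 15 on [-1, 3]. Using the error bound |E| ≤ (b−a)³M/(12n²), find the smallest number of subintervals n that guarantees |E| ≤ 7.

4

Need 960/(12n²) ≤ 7.
n² ≥ 960/(12·7) = 11.4286 ⇒ n ≥ 3.3806, so the smallest n is 4.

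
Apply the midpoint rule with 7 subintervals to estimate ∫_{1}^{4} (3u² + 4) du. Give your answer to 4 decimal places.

h = (4 − 1)/7 = 0.428571.
Midpoints m₁,…,m₇ = 1.214286, 1.642857, 2.071429, 2.5, 2.928571, 3.357143, 3.785714.
f(m₁)=8.423469, f(m₂)=12.096939, f(m₃)=16.872449, f(m₄)=22.75, f(m₅)=29.729592, f(m₆)=37.811224, f(m₇)=46.994898.
h·[f(m₁) + f(m₂) + f(m₃) + f(m₄) + f(m₅) + f(m₆) + f(m₇)] = 0.428571·(174.678571) = 74.8622.

74.8622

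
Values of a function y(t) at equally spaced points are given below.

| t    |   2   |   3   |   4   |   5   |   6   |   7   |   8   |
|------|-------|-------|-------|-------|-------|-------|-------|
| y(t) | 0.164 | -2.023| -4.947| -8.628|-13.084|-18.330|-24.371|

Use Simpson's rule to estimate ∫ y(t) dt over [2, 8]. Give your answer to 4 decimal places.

-58.7310

h = 1, n = 6.
(h/3)·[y₀ + 4y₁ + 2y₂ + 4y₃ + 2y₄ + 4y₅ + y₆] = 0.333333·(-176.193) = -58.7310.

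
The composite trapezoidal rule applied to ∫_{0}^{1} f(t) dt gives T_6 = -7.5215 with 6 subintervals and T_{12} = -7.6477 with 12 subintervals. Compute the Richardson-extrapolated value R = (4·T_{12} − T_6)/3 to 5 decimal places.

-7.68977

R = (4·T_{12} − T_6) / 3 = (4·(-7.6477) − (-7.5215))/3 = (-23.0693)/3 = -7.68977.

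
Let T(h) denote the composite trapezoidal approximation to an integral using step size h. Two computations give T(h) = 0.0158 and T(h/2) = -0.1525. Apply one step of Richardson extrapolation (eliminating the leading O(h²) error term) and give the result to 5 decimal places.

R = (4·T(h/2) − T(h)) / 3 = (4·(-0.1525) − 0.0158)/3 = (-0.6258)/3 = -0.20860.

-0.20860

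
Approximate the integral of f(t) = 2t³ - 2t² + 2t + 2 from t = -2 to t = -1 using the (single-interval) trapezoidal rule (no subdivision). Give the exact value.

-15

T = (b−a)/2 · [f(-2) + f(-1)] = 0.5·[(-26) + (-4)] = -15.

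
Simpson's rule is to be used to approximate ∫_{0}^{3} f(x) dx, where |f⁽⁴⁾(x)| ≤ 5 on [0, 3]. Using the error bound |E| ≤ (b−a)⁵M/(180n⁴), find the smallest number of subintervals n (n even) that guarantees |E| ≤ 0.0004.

12

Need 1215/(180n⁴) ≤ 0.0004.
n⁴ ≥ 1215/(180·0.0004) = 16875 ⇒ n ≥ 11.3975, so the smallest even n is 12. (n must be even for Simpson's rule.)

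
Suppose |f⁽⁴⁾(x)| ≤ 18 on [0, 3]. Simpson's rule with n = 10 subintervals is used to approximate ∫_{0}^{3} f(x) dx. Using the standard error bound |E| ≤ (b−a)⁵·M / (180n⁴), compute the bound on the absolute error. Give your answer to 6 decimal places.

0.002430

|E| ≤ (3)⁵·18 / (180·10⁴) = 4374/1800000 = 0.002430.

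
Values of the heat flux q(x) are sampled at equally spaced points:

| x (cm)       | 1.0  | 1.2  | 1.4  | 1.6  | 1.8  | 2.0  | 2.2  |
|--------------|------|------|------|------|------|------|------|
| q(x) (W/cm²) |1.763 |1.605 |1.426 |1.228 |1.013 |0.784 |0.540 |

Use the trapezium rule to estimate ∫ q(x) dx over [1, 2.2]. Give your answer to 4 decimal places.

1.4415

h = 0.2, n = 6.
(h/2)·[y₀ + 2y₁ + 2y₂ + 2y₃ + 2y₄ + 2y₅ + y₆] = 0.1·(14.415) = 1.4415.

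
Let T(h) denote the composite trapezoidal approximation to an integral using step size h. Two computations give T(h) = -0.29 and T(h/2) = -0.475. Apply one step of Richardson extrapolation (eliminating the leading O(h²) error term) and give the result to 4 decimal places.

R = (4·T(h/2) − T(h)) / 3 = (4·(-0.475) − (-0.29))/3 = (-1.610)/3 = -0.5367.

-0.5367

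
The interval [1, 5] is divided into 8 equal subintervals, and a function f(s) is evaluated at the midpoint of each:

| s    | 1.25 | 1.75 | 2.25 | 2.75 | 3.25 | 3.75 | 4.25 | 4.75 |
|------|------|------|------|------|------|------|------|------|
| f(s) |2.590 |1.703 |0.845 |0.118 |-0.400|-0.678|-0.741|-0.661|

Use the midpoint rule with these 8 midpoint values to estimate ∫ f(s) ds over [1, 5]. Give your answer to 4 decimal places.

h = 0.5, n = 8.
h·[y(m₁) + y(m₂) + y(m₃) + y(m₄) + y(m₅) + y(m₆) + y(m₇) + y(m₈)] = 0.5·(2.776) = 1.3880.

1.3880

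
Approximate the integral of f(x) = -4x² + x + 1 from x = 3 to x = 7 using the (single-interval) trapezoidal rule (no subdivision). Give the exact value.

-440

T = (b−a)/2 · [f(3) + f(7)] = 2·[(-32) + (-188)] = -440.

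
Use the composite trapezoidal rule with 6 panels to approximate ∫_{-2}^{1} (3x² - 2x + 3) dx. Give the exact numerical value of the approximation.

21.375

h = (1 − (-2))/6 = 0.5.
Nodes x₀,…,x₆ = -2, -1.5, -1, -0.5, 0, 0.5, 1.
f(x) = 3x² - 2x + 3: f₀=19, f₁=12.75, f₂=8, f₃=4.75, f₄=3, f₅=2.75, f₆=4.
(h/2)·[f₀ + 2f₁ + 2f₂ + 2f₃ + 2f₄ + 2f₅ + f₆] = 0.25·(85.5) = 21.375.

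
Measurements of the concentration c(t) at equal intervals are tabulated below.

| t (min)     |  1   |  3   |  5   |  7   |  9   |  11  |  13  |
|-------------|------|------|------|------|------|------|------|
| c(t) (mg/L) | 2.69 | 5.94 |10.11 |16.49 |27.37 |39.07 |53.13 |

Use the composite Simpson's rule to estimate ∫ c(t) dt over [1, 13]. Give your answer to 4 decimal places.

251.1867

h = 2, n = 6.
(h/3)·[y₀ + 4y₁ + 2y₂ + 4y₃ + 2y₄ + 4y₅ + y₆] = 0.666667·(376.78) = 251.1867.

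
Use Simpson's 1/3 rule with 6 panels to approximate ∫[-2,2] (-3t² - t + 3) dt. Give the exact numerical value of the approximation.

-4

h = (2 − (-2))/6 = 0.666667.
Nodes t₀,…,t₆ = -2, -1.333333, -0.666667, 0, 0.666667, 1.333333, 2.
f(t) = -3t² - t + 3: f₀=-7, f₁=-1, f₂=2.333333, f₃=3, f₄=1, f₅=-3.666667, f₆=-11.
(h/3)·[f₀ + 4f₁ + 2f₂ + 4f₃ + 2f₄ + 4f₅ + f₆] = 0.222222·(-18) = -4.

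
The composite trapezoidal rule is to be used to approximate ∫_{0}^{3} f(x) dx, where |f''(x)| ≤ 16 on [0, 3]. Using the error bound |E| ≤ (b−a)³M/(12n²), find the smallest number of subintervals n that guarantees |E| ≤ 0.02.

43

Need 432/(12n²) ≤ 0.02.
n² ≥ 432/(12·0.02) = 1800 ⇒ n ≥ 42.4264, so the smallest n is 43.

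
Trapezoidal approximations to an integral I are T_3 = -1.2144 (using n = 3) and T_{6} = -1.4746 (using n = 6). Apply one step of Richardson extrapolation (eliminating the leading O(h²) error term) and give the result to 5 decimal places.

-1.56133

R = (4·T_{6} − T_3) / 3 = (4·(-1.4746) − (-1.2144))/3 = (-4.6840)/3 = -1.56133.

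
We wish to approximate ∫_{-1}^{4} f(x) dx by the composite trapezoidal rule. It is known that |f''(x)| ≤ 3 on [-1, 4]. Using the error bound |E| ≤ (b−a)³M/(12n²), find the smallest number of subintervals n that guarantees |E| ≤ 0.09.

19

Need 375/(12n²) ≤ 0.09.
n² ≥ 375/(12·0.09) = 347.222 ⇒ n ≥ 18.6339, so the smallest n is 19.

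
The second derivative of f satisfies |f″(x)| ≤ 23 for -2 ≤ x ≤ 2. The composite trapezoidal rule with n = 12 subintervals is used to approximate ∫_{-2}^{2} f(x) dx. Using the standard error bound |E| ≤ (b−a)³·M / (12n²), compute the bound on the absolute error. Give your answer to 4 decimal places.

0.8519

|E| ≤ (4)³·23 / (12·12²) = 1472/1728 = 0.8519.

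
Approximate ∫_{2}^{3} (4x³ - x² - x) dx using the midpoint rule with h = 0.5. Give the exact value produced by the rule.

h = (3 − 2)/2 = 0.5.
Midpoints m₁,…,m₂ = 2.25, 2.75.
f(m₁)=38.25, f(m₂)=72.875.
h·[f(m₁) + f(m₂)] = 0.5·(111.125) = 55.5625.

55.5625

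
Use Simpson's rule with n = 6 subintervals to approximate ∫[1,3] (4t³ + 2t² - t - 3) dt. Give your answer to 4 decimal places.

87.3333

h = (3 − 1)/6 = 0.333333.
Nodes t₀,…,t₆ = 1, 1.333333, 1.666667, 2, 2.333333, 2.666667, 3.
f(t) = 4t³ + 2t² - t - 3: f₀=2, f₁=8.703704, f₂=19.407407, f₃=35, f₄=56.370370, f₅=84.407407, f₆=120.
(h/3)·[f₀ + 4f₁ + 2f₂ + 4f₃ + 2f₄ + 4f₅ + f₆] = 0.111111·(786) = 87.3333.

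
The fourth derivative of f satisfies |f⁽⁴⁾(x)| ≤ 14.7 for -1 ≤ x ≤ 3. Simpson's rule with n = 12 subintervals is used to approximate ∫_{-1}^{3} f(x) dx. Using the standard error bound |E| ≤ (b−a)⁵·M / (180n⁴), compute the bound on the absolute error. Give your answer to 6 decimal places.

|E| ≤ (4)⁵·14.7 / (180·12⁴) = 15052.8/3732480 = 0.004033.

0.004033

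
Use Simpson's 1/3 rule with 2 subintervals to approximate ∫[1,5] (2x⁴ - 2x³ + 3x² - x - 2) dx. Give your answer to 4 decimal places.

h = (5 − 1)/2 = 2.
Nodes x₀,…,x₂ = 1, 3, 5.
f(x) = 2x⁴ - 2x³ + 3x² - x - 2: f₀=0, f₁=130, f₂=1068.
(h/3)·[f₀ + 4f₁ + f₂] = 0.666667·(1588) = 1058.6667.

1058.6667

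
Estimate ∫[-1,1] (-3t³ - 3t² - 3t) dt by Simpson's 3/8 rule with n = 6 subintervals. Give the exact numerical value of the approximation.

h = (1 − (-1))/6 = 0.333333.
Nodes t₀,…,t₆ = -1, -0.666667, -0.333333, 0, 0.333333, 0.666667, 1.
f(t) = -3t³ - 3t² - 3t: f₀=3, f₁=1.555556, f₂=0.777778, f₃=0, f₄=-1.444444, f₅=-4.222222, f₆=-9.
(3h/8)·[f₀ + 3f₁ + 3f₂ + 2f₃ + 3f₄ + 3f₅ + f₆] = 0.125·(-16) = -2.

-2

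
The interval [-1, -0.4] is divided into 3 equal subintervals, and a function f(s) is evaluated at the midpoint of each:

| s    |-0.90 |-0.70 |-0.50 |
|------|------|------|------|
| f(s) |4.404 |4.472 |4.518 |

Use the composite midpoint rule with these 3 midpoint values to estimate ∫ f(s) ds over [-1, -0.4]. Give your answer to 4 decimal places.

2.6788

h = 0.2, n = 3.
h·[y(m₁) + y(m₂) + y(m₃)] = 0.2·(13.394) = 2.6788.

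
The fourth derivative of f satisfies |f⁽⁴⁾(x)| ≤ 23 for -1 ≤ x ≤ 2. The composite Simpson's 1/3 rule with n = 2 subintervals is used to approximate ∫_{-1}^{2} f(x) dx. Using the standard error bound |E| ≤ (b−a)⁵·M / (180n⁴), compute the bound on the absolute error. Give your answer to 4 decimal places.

1.9406

|E| ≤ (3)⁵·23 / (180·2⁴) = 5589/2880 = 1.9406.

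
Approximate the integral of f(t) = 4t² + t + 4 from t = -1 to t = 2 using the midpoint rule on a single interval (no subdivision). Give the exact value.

M = (b−a)·f(0.5) = 3·(5.5) = 16.5.

16.5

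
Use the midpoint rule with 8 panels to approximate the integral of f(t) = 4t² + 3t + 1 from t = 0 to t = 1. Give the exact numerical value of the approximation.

3.828125

h = (1 − 0)/8 = 0.125.
Midpoints m₁,…,m₈ = 0.0625, 0.1875, 0.3125, 0.4375, 0.5625, 0.6875, 0.8125, 0.9375.
f(m₁)=1.203125, f(m₂)=1.703125, f(m₃)=2.328125, f(m₄)=3.078125, f(m₅)=3.953125, f(m₆)=4.953125, f(m₇)=6.078125, f(m₈)=7.328125.
h·[f(m₁) + f(m₂) + f(m₃) + f(m₄) + f(m₅) + f(m₆) + f(m₇) + f(m₈)] = 0.125·(30.625) = 3.828125.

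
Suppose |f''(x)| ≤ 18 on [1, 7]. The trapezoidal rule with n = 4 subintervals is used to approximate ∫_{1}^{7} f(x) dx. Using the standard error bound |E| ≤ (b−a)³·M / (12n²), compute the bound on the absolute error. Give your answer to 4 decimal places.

20.2500

|E| ≤ (6)³·18 / (12·4²) = 3888/192 = 20.2500.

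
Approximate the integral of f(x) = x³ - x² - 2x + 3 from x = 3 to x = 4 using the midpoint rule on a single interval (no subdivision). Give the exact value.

26.625

M = (b−a)·f(3.5) = 1·(26.625) = 26.625.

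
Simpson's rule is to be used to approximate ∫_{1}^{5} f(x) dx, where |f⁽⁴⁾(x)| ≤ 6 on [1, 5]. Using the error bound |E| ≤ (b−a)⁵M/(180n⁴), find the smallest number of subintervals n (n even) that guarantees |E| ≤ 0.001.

Need 6144/(180n⁴) ≤ 0.001.
n⁴ ≥ 6144/(180·0.001) = 34133.3 ⇒ n ≥ 13.5924, so the smallest even n is 14. (n must be even for Simpson's rule.)

14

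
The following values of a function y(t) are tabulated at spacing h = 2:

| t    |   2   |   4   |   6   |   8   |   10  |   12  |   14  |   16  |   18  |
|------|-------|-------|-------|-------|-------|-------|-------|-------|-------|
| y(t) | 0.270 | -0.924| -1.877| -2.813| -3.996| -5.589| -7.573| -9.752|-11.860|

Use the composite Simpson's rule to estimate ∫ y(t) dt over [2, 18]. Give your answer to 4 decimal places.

-76.5293

h = 2, n = 8.
(h/3)·[y₀ + 4y₁ + 2y₂ + 4y₃ + 2y₄ + 4y₅ + 2y₆ + 4y₇ + y₈] = 0.666667·(-114.794) = -76.5293.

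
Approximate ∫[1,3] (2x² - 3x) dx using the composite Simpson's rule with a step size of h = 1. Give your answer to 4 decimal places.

h = (3 − 1)/2 = 1.
Nodes x₀,…,x₂ = 1, 2, 3.
f(x) = 2x² - 3x: f₀=-1, f₁=2, f₂=9.
(h/3)·[f₀ + 4f₁ + f₂] = 0.333333·(16) = 5.3333.

5.3333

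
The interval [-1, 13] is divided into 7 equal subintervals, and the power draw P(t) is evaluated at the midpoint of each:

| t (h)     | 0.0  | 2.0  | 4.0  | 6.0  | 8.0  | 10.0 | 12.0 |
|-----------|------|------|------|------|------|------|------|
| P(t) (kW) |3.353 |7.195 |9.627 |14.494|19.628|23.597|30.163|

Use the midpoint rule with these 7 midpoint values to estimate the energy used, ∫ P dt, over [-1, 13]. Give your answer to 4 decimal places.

h = 2, n = 7.
h·[y(m₁) + y(m₂) + y(m₃) + y(m₄) + y(m₅) + y(m₆) + y(m₇)] = 2·(108.057) = 216.1140.

216.1140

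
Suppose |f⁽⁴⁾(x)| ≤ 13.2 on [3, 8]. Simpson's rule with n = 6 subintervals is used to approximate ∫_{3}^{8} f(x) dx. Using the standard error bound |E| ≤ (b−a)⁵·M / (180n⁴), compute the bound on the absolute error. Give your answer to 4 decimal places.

0.1768

|E| ≤ (5)⁵·13.2 / (180·6⁴) = 41250/233280 = 0.1768.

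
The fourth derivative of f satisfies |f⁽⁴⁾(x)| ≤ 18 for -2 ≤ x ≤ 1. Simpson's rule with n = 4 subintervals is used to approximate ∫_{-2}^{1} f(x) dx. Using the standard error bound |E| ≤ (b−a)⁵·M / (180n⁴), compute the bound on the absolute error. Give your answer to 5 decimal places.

0.09492

|E| ≤ (3)⁵·18 / (180·4⁴) = 4374/46080 = 0.09492.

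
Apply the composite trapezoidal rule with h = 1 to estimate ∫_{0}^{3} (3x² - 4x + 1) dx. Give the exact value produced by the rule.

13.5

h = (3 − 0)/3 = 1.
Nodes x₀,…,x₃ = 0, 1, 2, 3.
f(x) = 3x² - 4x + 1: f₀=1, f₁=0, f₂=5, f₃=16.
(h/2)·[f₀ + 2f₁ + 2f₂ + f₃] = 0.5·(27) = 13.5.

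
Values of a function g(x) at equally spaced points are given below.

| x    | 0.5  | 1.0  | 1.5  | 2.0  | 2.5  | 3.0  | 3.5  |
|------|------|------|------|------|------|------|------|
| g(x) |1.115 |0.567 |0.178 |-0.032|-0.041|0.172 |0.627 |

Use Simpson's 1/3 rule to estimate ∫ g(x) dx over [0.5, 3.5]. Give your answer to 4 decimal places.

0.8073

h = 0.5, n = 6.
(h/3)·[y₀ + 4y₁ + 2y₂ + 4y₃ + 2y₄ + 4y₅ + y₆] = 0.166667·(4.844) = 0.8073.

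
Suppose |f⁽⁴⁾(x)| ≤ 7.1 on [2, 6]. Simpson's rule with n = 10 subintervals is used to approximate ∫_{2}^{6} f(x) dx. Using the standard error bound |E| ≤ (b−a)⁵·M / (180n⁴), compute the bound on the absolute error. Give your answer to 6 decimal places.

0.004039

|E| ≤ (4)⁵·7.1 / (180·10⁴) = 7270.4/1800000 = 0.004039.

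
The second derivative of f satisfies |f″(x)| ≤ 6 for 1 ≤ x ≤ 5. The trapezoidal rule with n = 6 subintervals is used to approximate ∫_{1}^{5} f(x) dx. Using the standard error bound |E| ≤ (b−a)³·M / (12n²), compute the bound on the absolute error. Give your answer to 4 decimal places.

0.8889

|E| ≤ (4)³·6 / (12·6²) = 384/432 = 0.8889.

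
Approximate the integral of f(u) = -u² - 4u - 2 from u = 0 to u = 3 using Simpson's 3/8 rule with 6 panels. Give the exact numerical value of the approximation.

h = (3 − 0)/6 = 0.5.
Nodes u₀,…,u₆ = 0, 0.5, 1, 1.5, 2, 2.5, 3.
f(u) = -u² - 4u - 2: f₀=-2, f₁=-4.25, f₂=-7, f₃=-10.25, f₄=-14, f₅=-18.25, f₆=-23.
(3h/8)·[f₀ + 3f₁ + 3f₂ + 2f₃ + 3f₄ + 3f₅ + f₆] = 0.1875·(-176) = -33.

-33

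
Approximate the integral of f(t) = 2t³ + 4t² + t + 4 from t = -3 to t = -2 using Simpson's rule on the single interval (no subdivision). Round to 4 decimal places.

S = (b−a)/6 · [f(-3) + 4f(-2.5) + f(-2)] = 0.166667·[(-17) + 4·(-4.75) + 2] = -5.6667.

-5.6667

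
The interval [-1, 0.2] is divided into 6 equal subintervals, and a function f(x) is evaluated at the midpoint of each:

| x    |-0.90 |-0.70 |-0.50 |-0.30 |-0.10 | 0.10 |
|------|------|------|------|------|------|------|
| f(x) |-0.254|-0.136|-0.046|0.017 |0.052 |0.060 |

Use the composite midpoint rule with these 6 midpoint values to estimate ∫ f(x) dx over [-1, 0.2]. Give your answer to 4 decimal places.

h = 0.2, n = 6.
h·[y(m₁) + y(m₂) + y(m₃) + y(m₄) + y(m₅) + y(m₆)] = 0.2·(-0.307) = -0.0614.

-0.0614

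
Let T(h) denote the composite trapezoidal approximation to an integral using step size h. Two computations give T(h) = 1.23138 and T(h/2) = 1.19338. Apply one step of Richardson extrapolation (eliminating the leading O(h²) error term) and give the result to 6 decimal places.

1.180713

R = (4·T(h/2) − T(h)) / 3 = (4·1.19338 − 1.23138)/3 = (3.54214)/3 = 1.180713.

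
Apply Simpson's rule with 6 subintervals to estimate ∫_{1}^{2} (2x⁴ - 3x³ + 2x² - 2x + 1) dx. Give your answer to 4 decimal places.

h = (2 − 1)/6 = 0.166667.
Nodes x₀,…,x₆ = 1, 1.166667, 1.333333, 1.5, 1.666667, 1.833333, 2.
f(x) = 2x⁴ - 3x³ + 2x² - 2x + 1: f₀=0, f₁=0.330247, f₂=1.098765, f₃=2.5, f₄=4.765432, f₅=8.163580, f₆=13.
(h/3)·[f₀ + 4f₁ + 2f₂ + 4f₃ + 2f₄ + 4f₅ + f₆] = 0.055556·(68.703704) = 3.8169.

3.8169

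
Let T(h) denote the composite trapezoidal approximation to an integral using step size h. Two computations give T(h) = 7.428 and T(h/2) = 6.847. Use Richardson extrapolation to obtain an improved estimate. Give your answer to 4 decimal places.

6.6533

R = (4·T(h/2) − T(h)) / 3 = (4·6.847 − 7.428)/3 = (19.960)/3 = 6.6533.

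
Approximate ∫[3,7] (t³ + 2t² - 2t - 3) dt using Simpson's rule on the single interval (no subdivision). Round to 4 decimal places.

738.6667

S = (b−a)/6 · [f(3) + 4f(5) + f(7)] = 0.666667·[36 + 4·162 + 424] = 738.6667.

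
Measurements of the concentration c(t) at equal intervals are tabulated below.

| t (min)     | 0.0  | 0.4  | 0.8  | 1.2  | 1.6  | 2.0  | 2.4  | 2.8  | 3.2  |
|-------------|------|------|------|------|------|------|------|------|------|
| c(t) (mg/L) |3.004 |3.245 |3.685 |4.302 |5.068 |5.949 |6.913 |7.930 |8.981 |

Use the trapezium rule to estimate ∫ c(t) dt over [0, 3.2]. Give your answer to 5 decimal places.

17.23380

h = 0.4, n = 8.
(h/2)·[y₀ + 2y₁ + 2y₂ + 2y₃ + 2y₄ + 2y₅ + 2y₆ + 2y₇ + y₈] = 0.2·(86.169) = 17.23380.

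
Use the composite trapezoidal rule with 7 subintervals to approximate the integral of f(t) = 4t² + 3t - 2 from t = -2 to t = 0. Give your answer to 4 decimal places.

0.7755

h = (0 − (-2))/7 = 0.285714.
Nodes t₀,…,t₇ = -2, -1.714286, -1.428571, -1.142857, -0.857143, -0.571429, -0.285714, 0.
f(t) = 4t² + 3t - 2: f₀=8, f₁=4.612245, f₂=1.877551, f₃=-0.204082, f₄=-1.632653, f₅=-2.408163, f₆=-2.530612, f₇=-2.
(h/2)·[f₀ + 2f₁ + 2f₂ + 2f₃ + 2f₄ + 2f₅ + 2f₆ + f₇] = 0.142857·(5.428571) = 0.7755.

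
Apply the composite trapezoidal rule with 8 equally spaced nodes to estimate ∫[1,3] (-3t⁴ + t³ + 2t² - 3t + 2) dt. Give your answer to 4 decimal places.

h = (3 − 1)/7 = 0.285714.
Nodes t₀,…,t₇ = 1, 1.285714, 1.571429, 1.857143, 2.142857, 2.428571, 2.714286, 3.
f(t) = -3t⁴ + t³ + 2t² - 3t + 2: f₀=-1, f₁=-4.623490, f₂=-12.188671, f₃=-25.954602, f₄=-48.660142, f₅=-83.523948, f₆=-134.244481, f₇=-205.
(h/2)·[f₀ + 2f₁ + 2f₂ + 2f₃ + 2f₄ + 2f₅ + 2f₆ + f₇] = 0.142857·(-824.390671) = -117.7701.

-117.7701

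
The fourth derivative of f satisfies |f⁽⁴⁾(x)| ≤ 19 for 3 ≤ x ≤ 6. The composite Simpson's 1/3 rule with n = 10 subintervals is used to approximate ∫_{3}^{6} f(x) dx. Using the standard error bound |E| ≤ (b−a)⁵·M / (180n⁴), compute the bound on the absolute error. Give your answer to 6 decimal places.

|E| ≤ (3)⁵·19 / (180·10⁴) = 4617/1800000 = 0.002565.

0.002565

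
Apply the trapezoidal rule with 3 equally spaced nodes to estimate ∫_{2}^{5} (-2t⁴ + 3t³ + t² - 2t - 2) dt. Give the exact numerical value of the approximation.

h = (5 − 2)/2 = 1.5.
Nodes t₀,…,t₂ = 2, 3.5, 5.
f(t) = -2t⁴ + 3t³ + t² - 2t - 2: f₀=-10, f₁=-168.25, f₂=-862.
(h/2)·[f₀ + 2f₁ + f₂] = 0.75·(-1208.5) = -906.375.

-906.375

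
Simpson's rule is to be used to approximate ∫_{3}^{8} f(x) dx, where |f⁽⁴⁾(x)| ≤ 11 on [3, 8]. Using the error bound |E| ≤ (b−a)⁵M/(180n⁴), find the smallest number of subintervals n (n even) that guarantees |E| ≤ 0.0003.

30

Need 34375/(180n⁴) ≤ 0.0003.
n⁴ ≥ 34375/(180·0.0003) = 636574 ⇒ n ≥ 28.2463, so the smallest even n is 30. (n must be even for Simpson's rule.)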